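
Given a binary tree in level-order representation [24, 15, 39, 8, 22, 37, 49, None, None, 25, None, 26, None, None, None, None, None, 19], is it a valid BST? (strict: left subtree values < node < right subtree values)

Level-order array: [24, 15, 39, 8, 22, 37, 49, None, None, 25, None, 26, None, None, None, None, None, 19]
Validate using subtree bounds (lo, hi): at each node, require lo < value < hi,
then recurse left with hi=value and right with lo=value.
Preorder trace (stopping at first violation):
  at node 24 with bounds (-inf, +inf): OK
  at node 15 with bounds (-inf, 24): OK
  at node 8 with bounds (-inf, 15): OK
  at node 22 with bounds (15, 24): OK
  at node 25 with bounds (15, 22): VIOLATION
Node 25 violates its bound: not (15 < 25 < 22).
Result: Not a valid BST


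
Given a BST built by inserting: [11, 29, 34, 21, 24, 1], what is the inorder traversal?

Tree insertion order: [11, 29, 34, 21, 24, 1]
Tree (level-order array): [11, 1, 29, None, None, 21, 34, None, 24]
Inorder traversal: [1, 11, 21, 24, 29, 34]


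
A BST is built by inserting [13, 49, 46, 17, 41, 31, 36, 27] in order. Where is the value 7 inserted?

Starting tree (level order): [13, None, 49, 46, None, 17, None, None, 41, 31, None, 27, 36]
Insertion path: 13
Result: insert 7 as left child of 13
Final tree (level order): [13, 7, 49, None, None, 46, None, 17, None, None, 41, 31, None, 27, 36]


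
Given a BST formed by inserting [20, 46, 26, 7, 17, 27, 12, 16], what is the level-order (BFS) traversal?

Tree insertion order: [20, 46, 26, 7, 17, 27, 12, 16]
Tree (level-order array): [20, 7, 46, None, 17, 26, None, 12, None, None, 27, None, 16]
BFS from the root, enqueuing left then right child of each popped node:
  queue [20] -> pop 20, enqueue [7, 46], visited so far: [20]
  queue [7, 46] -> pop 7, enqueue [17], visited so far: [20, 7]
  queue [46, 17] -> pop 46, enqueue [26], visited so far: [20, 7, 46]
  queue [17, 26] -> pop 17, enqueue [12], visited so far: [20, 7, 46, 17]
  queue [26, 12] -> pop 26, enqueue [27], visited so far: [20, 7, 46, 17, 26]
  queue [12, 27] -> pop 12, enqueue [16], visited so far: [20, 7, 46, 17, 26, 12]
  queue [27, 16] -> pop 27, enqueue [none], visited so far: [20, 7, 46, 17, 26, 12, 27]
  queue [16] -> pop 16, enqueue [none], visited so far: [20, 7, 46, 17, 26, 12, 27, 16]
Result: [20, 7, 46, 17, 26, 12, 27, 16]


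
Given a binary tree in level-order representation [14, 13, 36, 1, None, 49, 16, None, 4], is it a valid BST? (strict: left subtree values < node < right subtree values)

Level-order array: [14, 13, 36, 1, None, 49, 16, None, 4]
Validate using subtree bounds (lo, hi): at each node, require lo < value < hi,
then recurse left with hi=value and right with lo=value.
Preorder trace (stopping at first violation):
  at node 14 with bounds (-inf, +inf): OK
  at node 13 with bounds (-inf, 14): OK
  at node 1 with bounds (-inf, 13): OK
  at node 4 with bounds (1, 13): OK
  at node 36 with bounds (14, +inf): OK
  at node 49 with bounds (14, 36): VIOLATION
Node 49 violates its bound: not (14 < 49 < 36).
Result: Not a valid BST


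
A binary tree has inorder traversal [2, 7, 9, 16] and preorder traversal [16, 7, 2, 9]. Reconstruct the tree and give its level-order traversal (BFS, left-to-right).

Inorder:  [2, 7, 9, 16]
Preorder: [16, 7, 2, 9]
Algorithm: preorder visits root first, so consume preorder in order;
for each root, split the current inorder slice at that value into
left-subtree inorder and right-subtree inorder, then recurse.
Recursive splits:
  root=16; inorder splits into left=[2, 7, 9], right=[]
  root=7; inorder splits into left=[2], right=[9]
  root=2; inorder splits into left=[], right=[]
  root=9; inorder splits into left=[], right=[]
Reconstructed level-order: [16, 7, 2, 9]


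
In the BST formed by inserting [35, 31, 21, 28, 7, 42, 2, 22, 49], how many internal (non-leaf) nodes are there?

Tree built from: [35, 31, 21, 28, 7, 42, 2, 22, 49]
Tree (level-order array): [35, 31, 42, 21, None, None, 49, 7, 28, None, None, 2, None, 22]
Rule: An internal node has at least one child.
Per-node child counts:
  node 35: 2 child(ren)
  node 31: 1 child(ren)
  node 21: 2 child(ren)
  node 7: 1 child(ren)
  node 2: 0 child(ren)
  node 28: 1 child(ren)
  node 22: 0 child(ren)
  node 42: 1 child(ren)
  node 49: 0 child(ren)
Matching nodes: [35, 31, 21, 7, 28, 42]
Count of internal (non-leaf) nodes: 6


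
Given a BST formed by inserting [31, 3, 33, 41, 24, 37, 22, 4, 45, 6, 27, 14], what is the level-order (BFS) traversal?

Tree insertion order: [31, 3, 33, 41, 24, 37, 22, 4, 45, 6, 27, 14]
Tree (level-order array): [31, 3, 33, None, 24, None, 41, 22, 27, 37, 45, 4, None, None, None, None, None, None, None, None, 6, None, 14]
BFS from the root, enqueuing left then right child of each popped node:
  queue [31] -> pop 31, enqueue [3, 33], visited so far: [31]
  queue [3, 33] -> pop 3, enqueue [24], visited so far: [31, 3]
  queue [33, 24] -> pop 33, enqueue [41], visited so far: [31, 3, 33]
  queue [24, 41] -> pop 24, enqueue [22, 27], visited so far: [31, 3, 33, 24]
  queue [41, 22, 27] -> pop 41, enqueue [37, 45], visited so far: [31, 3, 33, 24, 41]
  queue [22, 27, 37, 45] -> pop 22, enqueue [4], visited so far: [31, 3, 33, 24, 41, 22]
  queue [27, 37, 45, 4] -> pop 27, enqueue [none], visited so far: [31, 3, 33, 24, 41, 22, 27]
  queue [37, 45, 4] -> pop 37, enqueue [none], visited so far: [31, 3, 33, 24, 41, 22, 27, 37]
  queue [45, 4] -> pop 45, enqueue [none], visited so far: [31, 3, 33, 24, 41, 22, 27, 37, 45]
  queue [4] -> pop 4, enqueue [6], visited so far: [31, 3, 33, 24, 41, 22, 27, 37, 45, 4]
  queue [6] -> pop 6, enqueue [14], visited so far: [31, 3, 33, 24, 41, 22, 27, 37, 45, 4, 6]
  queue [14] -> pop 14, enqueue [none], visited so far: [31, 3, 33, 24, 41, 22, 27, 37, 45, 4, 6, 14]
Result: [31, 3, 33, 24, 41, 22, 27, 37, 45, 4, 6, 14]


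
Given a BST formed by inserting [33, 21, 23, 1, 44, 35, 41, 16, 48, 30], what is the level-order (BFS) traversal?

Tree insertion order: [33, 21, 23, 1, 44, 35, 41, 16, 48, 30]
Tree (level-order array): [33, 21, 44, 1, 23, 35, 48, None, 16, None, 30, None, 41]
BFS from the root, enqueuing left then right child of each popped node:
  queue [33] -> pop 33, enqueue [21, 44], visited so far: [33]
  queue [21, 44] -> pop 21, enqueue [1, 23], visited so far: [33, 21]
  queue [44, 1, 23] -> pop 44, enqueue [35, 48], visited so far: [33, 21, 44]
  queue [1, 23, 35, 48] -> pop 1, enqueue [16], visited so far: [33, 21, 44, 1]
  queue [23, 35, 48, 16] -> pop 23, enqueue [30], visited so far: [33, 21, 44, 1, 23]
  queue [35, 48, 16, 30] -> pop 35, enqueue [41], visited so far: [33, 21, 44, 1, 23, 35]
  queue [48, 16, 30, 41] -> pop 48, enqueue [none], visited so far: [33, 21, 44, 1, 23, 35, 48]
  queue [16, 30, 41] -> pop 16, enqueue [none], visited so far: [33, 21, 44, 1, 23, 35, 48, 16]
  queue [30, 41] -> pop 30, enqueue [none], visited so far: [33, 21, 44, 1, 23, 35, 48, 16, 30]
  queue [41] -> pop 41, enqueue [none], visited so far: [33, 21, 44, 1, 23, 35, 48, 16, 30, 41]
Result: [33, 21, 44, 1, 23, 35, 48, 16, 30, 41]


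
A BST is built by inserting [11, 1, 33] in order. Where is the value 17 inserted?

Starting tree (level order): [11, 1, 33]
Insertion path: 11 -> 33
Result: insert 17 as left child of 33
Final tree (level order): [11, 1, 33, None, None, 17]


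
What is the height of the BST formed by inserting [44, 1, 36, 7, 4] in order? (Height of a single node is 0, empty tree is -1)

Insertion order: [44, 1, 36, 7, 4]
Tree (level-order array): [44, 1, None, None, 36, 7, None, 4]
Compute height bottom-up (empty subtree = -1):
  height(4) = 1 + max(-1, -1) = 0
  height(7) = 1 + max(0, -1) = 1
  height(36) = 1 + max(1, -1) = 2
  height(1) = 1 + max(-1, 2) = 3
  height(44) = 1 + max(3, -1) = 4
Height = 4


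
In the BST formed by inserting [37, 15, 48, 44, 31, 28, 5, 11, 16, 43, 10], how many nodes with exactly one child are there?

Tree built from: [37, 15, 48, 44, 31, 28, 5, 11, 16, 43, 10]
Tree (level-order array): [37, 15, 48, 5, 31, 44, None, None, 11, 28, None, 43, None, 10, None, 16]
Rule: These are nodes with exactly 1 non-null child.
Per-node child counts:
  node 37: 2 child(ren)
  node 15: 2 child(ren)
  node 5: 1 child(ren)
  node 11: 1 child(ren)
  node 10: 0 child(ren)
  node 31: 1 child(ren)
  node 28: 1 child(ren)
  node 16: 0 child(ren)
  node 48: 1 child(ren)
  node 44: 1 child(ren)
  node 43: 0 child(ren)
Matching nodes: [5, 11, 31, 28, 48, 44]
Count of nodes with exactly one child: 6


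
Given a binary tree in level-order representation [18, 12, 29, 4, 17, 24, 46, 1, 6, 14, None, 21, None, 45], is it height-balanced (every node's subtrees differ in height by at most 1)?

Tree (level-order array): [18, 12, 29, 4, 17, 24, 46, 1, 6, 14, None, 21, None, 45]
Definition: a tree is height-balanced if, at every node, |h(left) - h(right)| <= 1 (empty subtree has height -1).
Bottom-up per-node check:
  node 1: h_left=-1, h_right=-1, diff=0 [OK], height=0
  node 6: h_left=-1, h_right=-1, diff=0 [OK], height=0
  node 4: h_left=0, h_right=0, diff=0 [OK], height=1
  node 14: h_left=-1, h_right=-1, diff=0 [OK], height=0
  node 17: h_left=0, h_right=-1, diff=1 [OK], height=1
  node 12: h_left=1, h_right=1, diff=0 [OK], height=2
  node 21: h_left=-1, h_right=-1, diff=0 [OK], height=0
  node 24: h_left=0, h_right=-1, diff=1 [OK], height=1
  node 45: h_left=-1, h_right=-1, diff=0 [OK], height=0
  node 46: h_left=0, h_right=-1, diff=1 [OK], height=1
  node 29: h_left=1, h_right=1, diff=0 [OK], height=2
  node 18: h_left=2, h_right=2, diff=0 [OK], height=3
All nodes satisfy the balance condition.
Result: Balanced


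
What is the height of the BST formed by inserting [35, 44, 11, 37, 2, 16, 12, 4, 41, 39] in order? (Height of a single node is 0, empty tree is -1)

Insertion order: [35, 44, 11, 37, 2, 16, 12, 4, 41, 39]
Tree (level-order array): [35, 11, 44, 2, 16, 37, None, None, 4, 12, None, None, 41, None, None, None, None, 39]
Compute height bottom-up (empty subtree = -1):
  height(4) = 1 + max(-1, -1) = 0
  height(2) = 1 + max(-1, 0) = 1
  height(12) = 1 + max(-1, -1) = 0
  height(16) = 1 + max(0, -1) = 1
  height(11) = 1 + max(1, 1) = 2
  height(39) = 1 + max(-1, -1) = 0
  height(41) = 1 + max(0, -1) = 1
  height(37) = 1 + max(-1, 1) = 2
  height(44) = 1 + max(2, -1) = 3
  height(35) = 1 + max(2, 3) = 4
Height = 4


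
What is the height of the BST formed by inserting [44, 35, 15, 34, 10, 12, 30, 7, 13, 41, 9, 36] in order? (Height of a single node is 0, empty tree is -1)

Insertion order: [44, 35, 15, 34, 10, 12, 30, 7, 13, 41, 9, 36]
Tree (level-order array): [44, 35, None, 15, 41, 10, 34, 36, None, 7, 12, 30, None, None, None, None, 9, None, 13]
Compute height bottom-up (empty subtree = -1):
  height(9) = 1 + max(-1, -1) = 0
  height(7) = 1 + max(-1, 0) = 1
  height(13) = 1 + max(-1, -1) = 0
  height(12) = 1 + max(-1, 0) = 1
  height(10) = 1 + max(1, 1) = 2
  height(30) = 1 + max(-1, -1) = 0
  height(34) = 1 + max(0, -1) = 1
  height(15) = 1 + max(2, 1) = 3
  height(36) = 1 + max(-1, -1) = 0
  height(41) = 1 + max(0, -1) = 1
  height(35) = 1 + max(3, 1) = 4
  height(44) = 1 + max(4, -1) = 5
Height = 5


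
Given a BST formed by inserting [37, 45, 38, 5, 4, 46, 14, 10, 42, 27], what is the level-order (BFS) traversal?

Tree insertion order: [37, 45, 38, 5, 4, 46, 14, 10, 42, 27]
Tree (level-order array): [37, 5, 45, 4, 14, 38, 46, None, None, 10, 27, None, 42]
BFS from the root, enqueuing left then right child of each popped node:
  queue [37] -> pop 37, enqueue [5, 45], visited so far: [37]
  queue [5, 45] -> pop 5, enqueue [4, 14], visited so far: [37, 5]
  queue [45, 4, 14] -> pop 45, enqueue [38, 46], visited so far: [37, 5, 45]
  queue [4, 14, 38, 46] -> pop 4, enqueue [none], visited so far: [37, 5, 45, 4]
  queue [14, 38, 46] -> pop 14, enqueue [10, 27], visited so far: [37, 5, 45, 4, 14]
  queue [38, 46, 10, 27] -> pop 38, enqueue [42], visited so far: [37, 5, 45, 4, 14, 38]
  queue [46, 10, 27, 42] -> pop 46, enqueue [none], visited so far: [37, 5, 45, 4, 14, 38, 46]
  queue [10, 27, 42] -> pop 10, enqueue [none], visited so far: [37, 5, 45, 4, 14, 38, 46, 10]
  queue [27, 42] -> pop 27, enqueue [none], visited so far: [37, 5, 45, 4, 14, 38, 46, 10, 27]
  queue [42] -> pop 42, enqueue [none], visited so far: [37, 5, 45, 4, 14, 38, 46, 10, 27, 42]
Result: [37, 5, 45, 4, 14, 38, 46, 10, 27, 42]


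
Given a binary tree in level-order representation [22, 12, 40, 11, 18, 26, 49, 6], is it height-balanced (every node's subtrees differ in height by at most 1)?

Tree (level-order array): [22, 12, 40, 11, 18, 26, 49, 6]
Definition: a tree is height-balanced if, at every node, |h(left) - h(right)| <= 1 (empty subtree has height -1).
Bottom-up per-node check:
  node 6: h_left=-1, h_right=-1, diff=0 [OK], height=0
  node 11: h_left=0, h_right=-1, diff=1 [OK], height=1
  node 18: h_left=-1, h_right=-1, diff=0 [OK], height=0
  node 12: h_left=1, h_right=0, diff=1 [OK], height=2
  node 26: h_left=-1, h_right=-1, diff=0 [OK], height=0
  node 49: h_left=-1, h_right=-1, diff=0 [OK], height=0
  node 40: h_left=0, h_right=0, diff=0 [OK], height=1
  node 22: h_left=2, h_right=1, diff=1 [OK], height=3
All nodes satisfy the balance condition.
Result: Balanced


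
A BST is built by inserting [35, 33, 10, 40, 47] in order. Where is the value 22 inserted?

Starting tree (level order): [35, 33, 40, 10, None, None, 47]
Insertion path: 35 -> 33 -> 10
Result: insert 22 as right child of 10
Final tree (level order): [35, 33, 40, 10, None, None, 47, None, 22]


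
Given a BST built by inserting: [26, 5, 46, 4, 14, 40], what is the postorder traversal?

Tree insertion order: [26, 5, 46, 4, 14, 40]
Tree (level-order array): [26, 5, 46, 4, 14, 40]
Postorder traversal: [4, 14, 5, 40, 46, 26]


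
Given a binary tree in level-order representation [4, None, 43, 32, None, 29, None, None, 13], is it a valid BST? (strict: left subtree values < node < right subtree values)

Level-order array: [4, None, 43, 32, None, 29, None, None, 13]
Validate using subtree bounds (lo, hi): at each node, require lo < value < hi,
then recurse left with hi=value and right with lo=value.
Preorder trace (stopping at first violation):
  at node 4 with bounds (-inf, +inf): OK
  at node 43 with bounds (4, +inf): OK
  at node 32 with bounds (4, 43): OK
  at node 29 with bounds (4, 32): OK
  at node 13 with bounds (29, 32): VIOLATION
Node 13 violates its bound: not (29 < 13 < 32).
Result: Not a valid BST


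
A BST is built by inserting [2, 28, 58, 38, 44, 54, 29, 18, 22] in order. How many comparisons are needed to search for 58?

Search path for 58: 2 -> 28 -> 58
Found: True
Comparisons: 3


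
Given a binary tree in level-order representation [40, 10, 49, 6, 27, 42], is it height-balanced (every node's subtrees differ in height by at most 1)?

Tree (level-order array): [40, 10, 49, 6, 27, 42]
Definition: a tree is height-balanced if, at every node, |h(left) - h(right)| <= 1 (empty subtree has height -1).
Bottom-up per-node check:
  node 6: h_left=-1, h_right=-1, diff=0 [OK], height=0
  node 27: h_left=-1, h_right=-1, diff=0 [OK], height=0
  node 10: h_left=0, h_right=0, diff=0 [OK], height=1
  node 42: h_left=-1, h_right=-1, diff=0 [OK], height=0
  node 49: h_left=0, h_right=-1, diff=1 [OK], height=1
  node 40: h_left=1, h_right=1, diff=0 [OK], height=2
All nodes satisfy the balance condition.
Result: Balanced


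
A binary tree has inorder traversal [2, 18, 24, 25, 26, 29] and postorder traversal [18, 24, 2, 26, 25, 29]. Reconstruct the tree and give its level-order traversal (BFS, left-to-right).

Inorder:   [2, 18, 24, 25, 26, 29]
Postorder: [18, 24, 2, 26, 25, 29]
Algorithm: postorder visits root last, so walk postorder right-to-left;
each value is the root of the current inorder slice — split it at that
value, recurse on the right subtree first, then the left.
Recursive splits:
  root=29; inorder splits into left=[2, 18, 24, 25, 26], right=[]
  root=25; inorder splits into left=[2, 18, 24], right=[26]
  root=26; inorder splits into left=[], right=[]
  root=2; inorder splits into left=[], right=[18, 24]
  root=24; inorder splits into left=[18], right=[]
  root=18; inorder splits into left=[], right=[]
Reconstructed level-order: [29, 25, 2, 26, 24, 18]


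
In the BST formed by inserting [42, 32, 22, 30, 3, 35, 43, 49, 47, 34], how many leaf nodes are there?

Tree built from: [42, 32, 22, 30, 3, 35, 43, 49, 47, 34]
Tree (level-order array): [42, 32, 43, 22, 35, None, 49, 3, 30, 34, None, 47]
Rule: A leaf has 0 children.
Per-node child counts:
  node 42: 2 child(ren)
  node 32: 2 child(ren)
  node 22: 2 child(ren)
  node 3: 0 child(ren)
  node 30: 0 child(ren)
  node 35: 1 child(ren)
  node 34: 0 child(ren)
  node 43: 1 child(ren)
  node 49: 1 child(ren)
  node 47: 0 child(ren)
Matching nodes: [3, 30, 34, 47]
Count of leaf nodes: 4


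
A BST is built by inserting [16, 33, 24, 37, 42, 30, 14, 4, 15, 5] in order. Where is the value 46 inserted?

Starting tree (level order): [16, 14, 33, 4, 15, 24, 37, None, 5, None, None, None, 30, None, 42]
Insertion path: 16 -> 33 -> 37 -> 42
Result: insert 46 as right child of 42
Final tree (level order): [16, 14, 33, 4, 15, 24, 37, None, 5, None, None, None, 30, None, 42, None, None, None, None, None, 46]


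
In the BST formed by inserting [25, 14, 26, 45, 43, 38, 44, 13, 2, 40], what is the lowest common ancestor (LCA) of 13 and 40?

Tree insertion order: [25, 14, 26, 45, 43, 38, 44, 13, 2, 40]
Tree (level-order array): [25, 14, 26, 13, None, None, 45, 2, None, 43, None, None, None, 38, 44, None, 40]
In a BST, the LCA of p=13, q=40 is the first node v on the
root-to-leaf path with p <= v <= q (go left if both < v, right if both > v).
Walk from root:
  at 25: 13 <= 25 <= 40, this is the LCA
LCA = 25


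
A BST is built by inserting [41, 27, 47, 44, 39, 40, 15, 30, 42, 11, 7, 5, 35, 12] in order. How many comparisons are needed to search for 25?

Search path for 25: 41 -> 27 -> 15
Found: False
Comparisons: 3


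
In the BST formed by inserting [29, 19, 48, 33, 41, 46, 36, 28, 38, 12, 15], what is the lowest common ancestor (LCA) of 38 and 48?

Tree insertion order: [29, 19, 48, 33, 41, 46, 36, 28, 38, 12, 15]
Tree (level-order array): [29, 19, 48, 12, 28, 33, None, None, 15, None, None, None, 41, None, None, 36, 46, None, 38]
In a BST, the LCA of p=38, q=48 is the first node v on the
root-to-leaf path with p <= v <= q (go left if both < v, right if both > v).
Walk from root:
  at 29: both 38 and 48 > 29, go right
  at 48: 38 <= 48 <= 48, this is the LCA
LCA = 48


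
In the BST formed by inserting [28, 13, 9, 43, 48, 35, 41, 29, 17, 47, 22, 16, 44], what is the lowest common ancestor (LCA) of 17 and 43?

Tree insertion order: [28, 13, 9, 43, 48, 35, 41, 29, 17, 47, 22, 16, 44]
Tree (level-order array): [28, 13, 43, 9, 17, 35, 48, None, None, 16, 22, 29, 41, 47, None, None, None, None, None, None, None, None, None, 44]
In a BST, the LCA of p=17, q=43 is the first node v on the
root-to-leaf path with p <= v <= q (go left if both < v, right if both > v).
Walk from root:
  at 28: 17 <= 28 <= 43, this is the LCA
LCA = 28


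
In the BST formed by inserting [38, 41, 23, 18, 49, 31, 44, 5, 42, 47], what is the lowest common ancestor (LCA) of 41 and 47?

Tree insertion order: [38, 41, 23, 18, 49, 31, 44, 5, 42, 47]
Tree (level-order array): [38, 23, 41, 18, 31, None, 49, 5, None, None, None, 44, None, None, None, 42, 47]
In a BST, the LCA of p=41, q=47 is the first node v on the
root-to-leaf path with p <= v <= q (go left if both < v, right if both > v).
Walk from root:
  at 38: both 41 and 47 > 38, go right
  at 41: 41 <= 41 <= 47, this is the LCA
LCA = 41


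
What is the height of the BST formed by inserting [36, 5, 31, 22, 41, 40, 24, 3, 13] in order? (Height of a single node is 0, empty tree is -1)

Insertion order: [36, 5, 31, 22, 41, 40, 24, 3, 13]
Tree (level-order array): [36, 5, 41, 3, 31, 40, None, None, None, 22, None, None, None, 13, 24]
Compute height bottom-up (empty subtree = -1):
  height(3) = 1 + max(-1, -1) = 0
  height(13) = 1 + max(-1, -1) = 0
  height(24) = 1 + max(-1, -1) = 0
  height(22) = 1 + max(0, 0) = 1
  height(31) = 1 + max(1, -1) = 2
  height(5) = 1 + max(0, 2) = 3
  height(40) = 1 + max(-1, -1) = 0
  height(41) = 1 + max(0, -1) = 1
  height(36) = 1 + max(3, 1) = 4
Height = 4


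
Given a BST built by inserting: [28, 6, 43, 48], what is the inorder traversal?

Tree insertion order: [28, 6, 43, 48]
Tree (level-order array): [28, 6, 43, None, None, None, 48]
Inorder traversal: [6, 28, 43, 48]


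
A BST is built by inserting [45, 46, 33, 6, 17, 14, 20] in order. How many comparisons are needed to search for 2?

Search path for 2: 45 -> 33 -> 6
Found: False
Comparisons: 3


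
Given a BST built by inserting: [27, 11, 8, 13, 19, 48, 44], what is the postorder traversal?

Tree insertion order: [27, 11, 8, 13, 19, 48, 44]
Tree (level-order array): [27, 11, 48, 8, 13, 44, None, None, None, None, 19]
Postorder traversal: [8, 19, 13, 11, 44, 48, 27]


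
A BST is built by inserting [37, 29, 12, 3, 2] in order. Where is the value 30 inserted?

Starting tree (level order): [37, 29, None, 12, None, 3, None, 2]
Insertion path: 37 -> 29
Result: insert 30 as right child of 29
Final tree (level order): [37, 29, None, 12, 30, 3, None, None, None, 2]


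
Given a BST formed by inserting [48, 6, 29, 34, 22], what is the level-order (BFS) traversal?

Tree insertion order: [48, 6, 29, 34, 22]
Tree (level-order array): [48, 6, None, None, 29, 22, 34]
BFS from the root, enqueuing left then right child of each popped node:
  queue [48] -> pop 48, enqueue [6], visited so far: [48]
  queue [6] -> pop 6, enqueue [29], visited so far: [48, 6]
  queue [29] -> pop 29, enqueue [22, 34], visited so far: [48, 6, 29]
  queue [22, 34] -> pop 22, enqueue [none], visited so far: [48, 6, 29, 22]
  queue [34] -> pop 34, enqueue [none], visited so far: [48, 6, 29, 22, 34]
Result: [48, 6, 29, 22, 34]


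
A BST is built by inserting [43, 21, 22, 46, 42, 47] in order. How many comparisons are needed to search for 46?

Search path for 46: 43 -> 46
Found: True
Comparisons: 2


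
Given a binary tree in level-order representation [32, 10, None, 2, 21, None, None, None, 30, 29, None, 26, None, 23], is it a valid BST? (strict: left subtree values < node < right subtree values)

Level-order array: [32, 10, None, 2, 21, None, None, None, 30, 29, None, 26, None, 23]
Validate using subtree bounds (lo, hi): at each node, require lo < value < hi,
then recurse left with hi=value and right with lo=value.
Preorder trace (stopping at first violation):
  at node 32 with bounds (-inf, +inf): OK
  at node 10 with bounds (-inf, 32): OK
  at node 2 with bounds (-inf, 10): OK
  at node 21 with bounds (10, 32): OK
  at node 30 with bounds (21, 32): OK
  at node 29 with bounds (21, 30): OK
  at node 26 with bounds (21, 29): OK
  at node 23 with bounds (21, 26): OK
No violation found at any node.
Result: Valid BST


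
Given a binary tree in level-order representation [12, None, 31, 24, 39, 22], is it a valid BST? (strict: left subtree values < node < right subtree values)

Level-order array: [12, None, 31, 24, 39, 22]
Validate using subtree bounds (lo, hi): at each node, require lo < value < hi,
then recurse left with hi=value and right with lo=value.
Preorder trace (stopping at first violation):
  at node 12 with bounds (-inf, +inf): OK
  at node 31 with bounds (12, +inf): OK
  at node 24 with bounds (12, 31): OK
  at node 22 with bounds (12, 24): OK
  at node 39 with bounds (31, +inf): OK
No violation found at any node.
Result: Valid BST


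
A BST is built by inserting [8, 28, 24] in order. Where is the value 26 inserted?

Starting tree (level order): [8, None, 28, 24]
Insertion path: 8 -> 28 -> 24
Result: insert 26 as right child of 24
Final tree (level order): [8, None, 28, 24, None, None, 26]


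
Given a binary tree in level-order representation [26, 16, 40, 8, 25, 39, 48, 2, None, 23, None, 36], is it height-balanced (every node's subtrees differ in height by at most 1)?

Tree (level-order array): [26, 16, 40, 8, 25, 39, 48, 2, None, 23, None, 36]
Definition: a tree is height-balanced if, at every node, |h(left) - h(right)| <= 1 (empty subtree has height -1).
Bottom-up per-node check:
  node 2: h_left=-1, h_right=-1, diff=0 [OK], height=0
  node 8: h_left=0, h_right=-1, diff=1 [OK], height=1
  node 23: h_left=-1, h_right=-1, diff=0 [OK], height=0
  node 25: h_left=0, h_right=-1, diff=1 [OK], height=1
  node 16: h_left=1, h_right=1, diff=0 [OK], height=2
  node 36: h_left=-1, h_right=-1, diff=0 [OK], height=0
  node 39: h_left=0, h_right=-1, diff=1 [OK], height=1
  node 48: h_left=-1, h_right=-1, diff=0 [OK], height=0
  node 40: h_left=1, h_right=0, diff=1 [OK], height=2
  node 26: h_left=2, h_right=2, diff=0 [OK], height=3
All nodes satisfy the balance condition.
Result: Balanced


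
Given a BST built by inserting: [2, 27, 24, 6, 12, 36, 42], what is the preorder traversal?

Tree insertion order: [2, 27, 24, 6, 12, 36, 42]
Tree (level-order array): [2, None, 27, 24, 36, 6, None, None, 42, None, 12]
Preorder traversal: [2, 27, 24, 6, 12, 36, 42]


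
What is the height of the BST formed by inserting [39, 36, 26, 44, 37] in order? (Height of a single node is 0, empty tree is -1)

Insertion order: [39, 36, 26, 44, 37]
Tree (level-order array): [39, 36, 44, 26, 37]
Compute height bottom-up (empty subtree = -1):
  height(26) = 1 + max(-1, -1) = 0
  height(37) = 1 + max(-1, -1) = 0
  height(36) = 1 + max(0, 0) = 1
  height(44) = 1 + max(-1, -1) = 0
  height(39) = 1 + max(1, 0) = 2
Height = 2


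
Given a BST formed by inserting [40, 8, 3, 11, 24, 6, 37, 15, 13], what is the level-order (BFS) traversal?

Tree insertion order: [40, 8, 3, 11, 24, 6, 37, 15, 13]
Tree (level-order array): [40, 8, None, 3, 11, None, 6, None, 24, None, None, 15, 37, 13]
BFS from the root, enqueuing left then right child of each popped node:
  queue [40] -> pop 40, enqueue [8], visited so far: [40]
  queue [8] -> pop 8, enqueue [3, 11], visited so far: [40, 8]
  queue [3, 11] -> pop 3, enqueue [6], visited so far: [40, 8, 3]
  queue [11, 6] -> pop 11, enqueue [24], visited so far: [40, 8, 3, 11]
  queue [6, 24] -> pop 6, enqueue [none], visited so far: [40, 8, 3, 11, 6]
  queue [24] -> pop 24, enqueue [15, 37], visited so far: [40, 8, 3, 11, 6, 24]
  queue [15, 37] -> pop 15, enqueue [13], visited so far: [40, 8, 3, 11, 6, 24, 15]
  queue [37, 13] -> pop 37, enqueue [none], visited so far: [40, 8, 3, 11, 6, 24, 15, 37]
  queue [13] -> pop 13, enqueue [none], visited so far: [40, 8, 3, 11, 6, 24, 15, 37, 13]
Result: [40, 8, 3, 11, 6, 24, 15, 37, 13]


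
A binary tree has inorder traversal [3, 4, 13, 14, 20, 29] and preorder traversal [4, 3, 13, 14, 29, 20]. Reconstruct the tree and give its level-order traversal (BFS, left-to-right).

Inorder:  [3, 4, 13, 14, 20, 29]
Preorder: [4, 3, 13, 14, 29, 20]
Algorithm: preorder visits root first, so consume preorder in order;
for each root, split the current inorder slice at that value into
left-subtree inorder and right-subtree inorder, then recurse.
Recursive splits:
  root=4; inorder splits into left=[3], right=[13, 14, 20, 29]
  root=3; inorder splits into left=[], right=[]
  root=13; inorder splits into left=[], right=[14, 20, 29]
  root=14; inorder splits into left=[], right=[20, 29]
  root=29; inorder splits into left=[20], right=[]
  root=20; inorder splits into left=[], right=[]
Reconstructed level-order: [4, 3, 13, 14, 29, 20]


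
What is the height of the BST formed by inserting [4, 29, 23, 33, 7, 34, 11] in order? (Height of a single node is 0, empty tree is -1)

Insertion order: [4, 29, 23, 33, 7, 34, 11]
Tree (level-order array): [4, None, 29, 23, 33, 7, None, None, 34, None, 11]
Compute height bottom-up (empty subtree = -1):
  height(11) = 1 + max(-1, -1) = 0
  height(7) = 1 + max(-1, 0) = 1
  height(23) = 1 + max(1, -1) = 2
  height(34) = 1 + max(-1, -1) = 0
  height(33) = 1 + max(-1, 0) = 1
  height(29) = 1 + max(2, 1) = 3
  height(4) = 1 + max(-1, 3) = 4
Height = 4


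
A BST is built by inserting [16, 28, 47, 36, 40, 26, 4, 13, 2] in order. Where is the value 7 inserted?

Starting tree (level order): [16, 4, 28, 2, 13, 26, 47, None, None, None, None, None, None, 36, None, None, 40]
Insertion path: 16 -> 4 -> 13
Result: insert 7 as left child of 13
Final tree (level order): [16, 4, 28, 2, 13, 26, 47, None, None, 7, None, None, None, 36, None, None, None, None, 40]


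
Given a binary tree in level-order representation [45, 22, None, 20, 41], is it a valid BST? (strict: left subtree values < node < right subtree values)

Level-order array: [45, 22, None, 20, 41]
Validate using subtree bounds (lo, hi): at each node, require lo < value < hi,
then recurse left with hi=value and right with lo=value.
Preorder trace (stopping at first violation):
  at node 45 with bounds (-inf, +inf): OK
  at node 22 with bounds (-inf, 45): OK
  at node 20 with bounds (-inf, 22): OK
  at node 41 with bounds (22, 45): OK
No violation found at any node.
Result: Valid BST


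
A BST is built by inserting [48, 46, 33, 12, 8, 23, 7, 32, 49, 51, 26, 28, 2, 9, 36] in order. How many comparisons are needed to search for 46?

Search path for 46: 48 -> 46
Found: True
Comparisons: 2


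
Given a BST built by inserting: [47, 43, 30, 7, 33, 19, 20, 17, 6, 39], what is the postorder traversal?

Tree insertion order: [47, 43, 30, 7, 33, 19, 20, 17, 6, 39]
Tree (level-order array): [47, 43, None, 30, None, 7, 33, 6, 19, None, 39, None, None, 17, 20]
Postorder traversal: [6, 17, 20, 19, 7, 39, 33, 30, 43, 47]


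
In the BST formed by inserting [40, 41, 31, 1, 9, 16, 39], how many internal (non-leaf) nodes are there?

Tree built from: [40, 41, 31, 1, 9, 16, 39]
Tree (level-order array): [40, 31, 41, 1, 39, None, None, None, 9, None, None, None, 16]
Rule: An internal node has at least one child.
Per-node child counts:
  node 40: 2 child(ren)
  node 31: 2 child(ren)
  node 1: 1 child(ren)
  node 9: 1 child(ren)
  node 16: 0 child(ren)
  node 39: 0 child(ren)
  node 41: 0 child(ren)
Matching nodes: [40, 31, 1, 9]
Count of internal (non-leaf) nodes: 4


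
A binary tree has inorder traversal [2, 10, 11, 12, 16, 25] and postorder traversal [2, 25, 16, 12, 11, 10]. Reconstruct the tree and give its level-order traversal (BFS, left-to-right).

Inorder:   [2, 10, 11, 12, 16, 25]
Postorder: [2, 25, 16, 12, 11, 10]
Algorithm: postorder visits root last, so walk postorder right-to-left;
each value is the root of the current inorder slice — split it at that
value, recurse on the right subtree first, then the left.
Recursive splits:
  root=10; inorder splits into left=[2], right=[11, 12, 16, 25]
  root=11; inorder splits into left=[], right=[12, 16, 25]
  root=12; inorder splits into left=[], right=[16, 25]
  root=16; inorder splits into left=[], right=[25]
  root=25; inorder splits into left=[], right=[]
  root=2; inorder splits into left=[], right=[]
Reconstructed level-order: [10, 2, 11, 12, 16, 25]


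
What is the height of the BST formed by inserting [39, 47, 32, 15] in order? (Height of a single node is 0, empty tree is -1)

Insertion order: [39, 47, 32, 15]
Tree (level-order array): [39, 32, 47, 15]
Compute height bottom-up (empty subtree = -1):
  height(15) = 1 + max(-1, -1) = 0
  height(32) = 1 + max(0, -1) = 1
  height(47) = 1 + max(-1, -1) = 0
  height(39) = 1 + max(1, 0) = 2
Height = 2


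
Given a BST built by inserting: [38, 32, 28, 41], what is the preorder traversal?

Tree insertion order: [38, 32, 28, 41]
Tree (level-order array): [38, 32, 41, 28]
Preorder traversal: [38, 32, 28, 41]


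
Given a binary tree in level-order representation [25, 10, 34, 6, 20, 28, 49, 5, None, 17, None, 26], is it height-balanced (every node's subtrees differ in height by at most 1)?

Tree (level-order array): [25, 10, 34, 6, 20, 28, 49, 5, None, 17, None, 26]
Definition: a tree is height-balanced if, at every node, |h(left) - h(right)| <= 1 (empty subtree has height -1).
Bottom-up per-node check:
  node 5: h_left=-1, h_right=-1, diff=0 [OK], height=0
  node 6: h_left=0, h_right=-1, diff=1 [OK], height=1
  node 17: h_left=-1, h_right=-1, diff=0 [OK], height=0
  node 20: h_left=0, h_right=-1, diff=1 [OK], height=1
  node 10: h_left=1, h_right=1, diff=0 [OK], height=2
  node 26: h_left=-1, h_right=-1, diff=0 [OK], height=0
  node 28: h_left=0, h_right=-1, diff=1 [OK], height=1
  node 49: h_left=-1, h_right=-1, diff=0 [OK], height=0
  node 34: h_left=1, h_right=0, diff=1 [OK], height=2
  node 25: h_left=2, h_right=2, diff=0 [OK], height=3
All nodes satisfy the balance condition.
Result: Balanced


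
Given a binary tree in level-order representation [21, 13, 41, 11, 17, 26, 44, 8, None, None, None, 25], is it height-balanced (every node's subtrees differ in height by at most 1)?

Tree (level-order array): [21, 13, 41, 11, 17, 26, 44, 8, None, None, None, 25]
Definition: a tree is height-balanced if, at every node, |h(left) - h(right)| <= 1 (empty subtree has height -1).
Bottom-up per-node check:
  node 8: h_left=-1, h_right=-1, diff=0 [OK], height=0
  node 11: h_left=0, h_right=-1, diff=1 [OK], height=1
  node 17: h_left=-1, h_right=-1, diff=0 [OK], height=0
  node 13: h_left=1, h_right=0, diff=1 [OK], height=2
  node 25: h_left=-1, h_right=-1, diff=0 [OK], height=0
  node 26: h_left=0, h_right=-1, diff=1 [OK], height=1
  node 44: h_left=-1, h_right=-1, diff=0 [OK], height=0
  node 41: h_left=1, h_right=0, diff=1 [OK], height=2
  node 21: h_left=2, h_right=2, diff=0 [OK], height=3
All nodes satisfy the balance condition.
Result: Balanced


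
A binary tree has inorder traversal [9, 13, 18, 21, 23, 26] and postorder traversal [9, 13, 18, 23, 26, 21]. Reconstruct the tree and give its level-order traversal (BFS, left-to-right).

Inorder:   [9, 13, 18, 21, 23, 26]
Postorder: [9, 13, 18, 23, 26, 21]
Algorithm: postorder visits root last, so walk postorder right-to-left;
each value is the root of the current inorder slice — split it at that
value, recurse on the right subtree first, then the left.
Recursive splits:
  root=21; inorder splits into left=[9, 13, 18], right=[23, 26]
  root=26; inorder splits into left=[23], right=[]
  root=23; inorder splits into left=[], right=[]
  root=18; inorder splits into left=[9, 13], right=[]
  root=13; inorder splits into left=[9], right=[]
  root=9; inorder splits into left=[], right=[]
Reconstructed level-order: [21, 18, 26, 13, 23, 9]


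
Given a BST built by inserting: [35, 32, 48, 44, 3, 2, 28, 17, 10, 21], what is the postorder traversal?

Tree insertion order: [35, 32, 48, 44, 3, 2, 28, 17, 10, 21]
Tree (level-order array): [35, 32, 48, 3, None, 44, None, 2, 28, None, None, None, None, 17, None, 10, 21]
Postorder traversal: [2, 10, 21, 17, 28, 3, 32, 44, 48, 35]


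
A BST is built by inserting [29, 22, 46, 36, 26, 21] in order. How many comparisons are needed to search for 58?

Search path for 58: 29 -> 46
Found: False
Comparisons: 2


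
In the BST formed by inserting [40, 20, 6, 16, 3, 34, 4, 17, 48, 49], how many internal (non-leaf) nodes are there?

Tree built from: [40, 20, 6, 16, 3, 34, 4, 17, 48, 49]
Tree (level-order array): [40, 20, 48, 6, 34, None, 49, 3, 16, None, None, None, None, None, 4, None, 17]
Rule: An internal node has at least one child.
Per-node child counts:
  node 40: 2 child(ren)
  node 20: 2 child(ren)
  node 6: 2 child(ren)
  node 3: 1 child(ren)
  node 4: 0 child(ren)
  node 16: 1 child(ren)
  node 17: 0 child(ren)
  node 34: 0 child(ren)
  node 48: 1 child(ren)
  node 49: 0 child(ren)
Matching nodes: [40, 20, 6, 3, 16, 48]
Count of internal (non-leaf) nodes: 6


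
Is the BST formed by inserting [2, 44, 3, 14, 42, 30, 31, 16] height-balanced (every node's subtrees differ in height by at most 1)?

Tree (level-order array): [2, None, 44, 3, None, None, 14, None, 42, 30, None, 16, 31]
Definition: a tree is height-balanced if, at every node, |h(left) - h(right)| <= 1 (empty subtree has height -1).
Bottom-up per-node check:
  node 16: h_left=-1, h_right=-1, diff=0 [OK], height=0
  node 31: h_left=-1, h_right=-1, diff=0 [OK], height=0
  node 30: h_left=0, h_right=0, diff=0 [OK], height=1
  node 42: h_left=1, h_right=-1, diff=2 [FAIL (|1--1|=2 > 1)], height=2
  node 14: h_left=-1, h_right=2, diff=3 [FAIL (|-1-2|=3 > 1)], height=3
  node 3: h_left=-1, h_right=3, diff=4 [FAIL (|-1-3|=4 > 1)], height=4
  node 44: h_left=4, h_right=-1, diff=5 [FAIL (|4--1|=5 > 1)], height=5
  node 2: h_left=-1, h_right=5, diff=6 [FAIL (|-1-5|=6 > 1)], height=6
Node 42 violates the condition: |1 - -1| = 2 > 1.
Result: Not balanced


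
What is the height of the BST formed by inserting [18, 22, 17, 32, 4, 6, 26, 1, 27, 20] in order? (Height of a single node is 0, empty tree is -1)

Insertion order: [18, 22, 17, 32, 4, 6, 26, 1, 27, 20]
Tree (level-order array): [18, 17, 22, 4, None, 20, 32, 1, 6, None, None, 26, None, None, None, None, None, None, 27]
Compute height bottom-up (empty subtree = -1):
  height(1) = 1 + max(-1, -1) = 0
  height(6) = 1 + max(-1, -1) = 0
  height(4) = 1 + max(0, 0) = 1
  height(17) = 1 + max(1, -1) = 2
  height(20) = 1 + max(-1, -1) = 0
  height(27) = 1 + max(-1, -1) = 0
  height(26) = 1 + max(-1, 0) = 1
  height(32) = 1 + max(1, -1) = 2
  height(22) = 1 + max(0, 2) = 3
  height(18) = 1 + max(2, 3) = 4
Height = 4


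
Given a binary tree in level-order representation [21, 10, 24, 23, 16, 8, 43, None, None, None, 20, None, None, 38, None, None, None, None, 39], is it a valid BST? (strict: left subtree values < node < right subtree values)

Level-order array: [21, 10, 24, 23, 16, 8, 43, None, None, None, 20, None, None, 38, None, None, None, None, 39]
Validate using subtree bounds (lo, hi): at each node, require lo < value < hi,
then recurse left with hi=value and right with lo=value.
Preorder trace (stopping at first violation):
  at node 21 with bounds (-inf, +inf): OK
  at node 10 with bounds (-inf, 21): OK
  at node 23 with bounds (-inf, 10): VIOLATION
Node 23 violates its bound: not (-inf < 23 < 10).
Result: Not a valid BST


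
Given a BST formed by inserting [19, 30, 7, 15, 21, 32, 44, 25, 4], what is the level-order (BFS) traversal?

Tree insertion order: [19, 30, 7, 15, 21, 32, 44, 25, 4]
Tree (level-order array): [19, 7, 30, 4, 15, 21, 32, None, None, None, None, None, 25, None, 44]
BFS from the root, enqueuing left then right child of each popped node:
  queue [19] -> pop 19, enqueue [7, 30], visited so far: [19]
  queue [7, 30] -> pop 7, enqueue [4, 15], visited so far: [19, 7]
  queue [30, 4, 15] -> pop 30, enqueue [21, 32], visited so far: [19, 7, 30]
  queue [4, 15, 21, 32] -> pop 4, enqueue [none], visited so far: [19, 7, 30, 4]
  queue [15, 21, 32] -> pop 15, enqueue [none], visited so far: [19, 7, 30, 4, 15]
  queue [21, 32] -> pop 21, enqueue [25], visited so far: [19, 7, 30, 4, 15, 21]
  queue [32, 25] -> pop 32, enqueue [44], visited so far: [19, 7, 30, 4, 15, 21, 32]
  queue [25, 44] -> pop 25, enqueue [none], visited so far: [19, 7, 30, 4, 15, 21, 32, 25]
  queue [44] -> pop 44, enqueue [none], visited so far: [19, 7, 30, 4, 15, 21, 32, 25, 44]
Result: [19, 7, 30, 4, 15, 21, 32, 25, 44]


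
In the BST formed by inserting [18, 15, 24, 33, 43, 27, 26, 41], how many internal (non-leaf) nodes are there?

Tree built from: [18, 15, 24, 33, 43, 27, 26, 41]
Tree (level-order array): [18, 15, 24, None, None, None, 33, 27, 43, 26, None, 41]
Rule: An internal node has at least one child.
Per-node child counts:
  node 18: 2 child(ren)
  node 15: 0 child(ren)
  node 24: 1 child(ren)
  node 33: 2 child(ren)
  node 27: 1 child(ren)
  node 26: 0 child(ren)
  node 43: 1 child(ren)
  node 41: 0 child(ren)
Matching nodes: [18, 24, 33, 27, 43]
Count of internal (non-leaf) nodes: 5


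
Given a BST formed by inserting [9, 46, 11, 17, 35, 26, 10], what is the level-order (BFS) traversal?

Tree insertion order: [9, 46, 11, 17, 35, 26, 10]
Tree (level-order array): [9, None, 46, 11, None, 10, 17, None, None, None, 35, 26]
BFS from the root, enqueuing left then right child of each popped node:
  queue [9] -> pop 9, enqueue [46], visited so far: [9]
  queue [46] -> pop 46, enqueue [11], visited so far: [9, 46]
  queue [11] -> pop 11, enqueue [10, 17], visited so far: [9, 46, 11]
  queue [10, 17] -> pop 10, enqueue [none], visited so far: [9, 46, 11, 10]
  queue [17] -> pop 17, enqueue [35], visited so far: [9, 46, 11, 10, 17]
  queue [35] -> pop 35, enqueue [26], visited so far: [9, 46, 11, 10, 17, 35]
  queue [26] -> pop 26, enqueue [none], visited so far: [9, 46, 11, 10, 17, 35, 26]
Result: [9, 46, 11, 10, 17, 35, 26]
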